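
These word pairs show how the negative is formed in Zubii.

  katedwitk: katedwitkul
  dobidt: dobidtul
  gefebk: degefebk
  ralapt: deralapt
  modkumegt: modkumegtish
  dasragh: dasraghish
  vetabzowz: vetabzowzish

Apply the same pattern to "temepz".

detemepz

"temepz" has second-to-last letter 'p'. The one such stem in the data (ralapt → deralapt) adds the prefix de-, so the same rule applies.
So temepz → detemepz.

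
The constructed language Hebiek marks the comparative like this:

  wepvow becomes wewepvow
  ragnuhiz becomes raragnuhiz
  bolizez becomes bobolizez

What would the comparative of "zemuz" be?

Every pair shown (wepvow → wewepvow, ragnuhiz → raragnuhiz, bolizez → bobolizez) follows the same rule: repeat the first consonant+vowel as a prefix.
So zemuz → zezemuz.

zezemuz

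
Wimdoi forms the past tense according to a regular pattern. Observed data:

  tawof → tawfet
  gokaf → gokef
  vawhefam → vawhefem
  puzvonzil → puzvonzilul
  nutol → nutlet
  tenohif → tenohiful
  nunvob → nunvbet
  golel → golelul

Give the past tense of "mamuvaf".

"mamuvaf" has last vowel 'a'. The stems whose last vowel is 'a' (vawhefam → vawhefem, gokaf → gokef) change the last vowel to 'e'.
So mamuvaf → mamuvef.

mamuvef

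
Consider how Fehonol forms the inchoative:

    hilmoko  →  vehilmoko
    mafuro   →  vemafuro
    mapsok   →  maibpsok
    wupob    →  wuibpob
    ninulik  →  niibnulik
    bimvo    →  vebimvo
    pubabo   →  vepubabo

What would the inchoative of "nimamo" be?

venimamo

pubabo and wupob both have last vowel 'o' yet inflect differently (vepubabo, wuibpob), so the last vowel is not what conditions the rule; the final letter is.
"nimamo" ends in -o. The stems ending in -o (pubabo → vepubabo, bimvo → vebimvo, hilmoko → vehilmoko) add the prefix ve-.
So nimamo → venimamo.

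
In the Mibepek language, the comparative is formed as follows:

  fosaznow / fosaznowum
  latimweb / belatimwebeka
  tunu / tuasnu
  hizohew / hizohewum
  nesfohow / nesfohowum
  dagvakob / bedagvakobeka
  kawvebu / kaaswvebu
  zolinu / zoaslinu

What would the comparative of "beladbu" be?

beasladbu

"beladbu" ends in -u. The stems ending in -u (tunu → tuasnu, kawvebu → kaaswvebu, zolinu → zoaslinu) insert -as- after the first vowel.
The other patterns: stems ending in -w add -um; stems ending in -b add be- … -eka around the stem.
So beladbu → beasladbu.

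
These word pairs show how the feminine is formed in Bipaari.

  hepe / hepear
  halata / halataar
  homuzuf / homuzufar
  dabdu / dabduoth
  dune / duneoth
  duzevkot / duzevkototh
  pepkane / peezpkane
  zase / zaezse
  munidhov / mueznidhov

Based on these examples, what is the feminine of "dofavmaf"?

hepe and dune both end in -e yet inflect differently (hepear, duneoth), so the final letter is not what conditions the rule; the first letter is.
"dofavmaf" begins with d-. The stems beginning with d- (dabdu → dabduoth, dune → duneoth, duzevkot → duzevkototh) add -oth.
So dofavmaf → dofavmafoth.

dofavmafoth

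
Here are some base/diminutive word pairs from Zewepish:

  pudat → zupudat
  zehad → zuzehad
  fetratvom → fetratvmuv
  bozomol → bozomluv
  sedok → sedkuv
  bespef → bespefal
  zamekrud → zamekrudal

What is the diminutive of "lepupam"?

zehad and zamekrud both end in -d yet inflect differently (zuzehad, zamekrudal), so the final letter is not what conditions the rule; the last vowel is.
"lepupam" has last vowel 'a'. The stems whose last vowel is 'a' (pudat → zupudat, zehad → zuzehad) add the prefix zu-.
The other patterns: stems whose last vowel is 'o' delete the last vowel and add -uv; stems whose last vowel is 'e' or 'u' add -al.
So lepupam → zulepupam.

zulepupam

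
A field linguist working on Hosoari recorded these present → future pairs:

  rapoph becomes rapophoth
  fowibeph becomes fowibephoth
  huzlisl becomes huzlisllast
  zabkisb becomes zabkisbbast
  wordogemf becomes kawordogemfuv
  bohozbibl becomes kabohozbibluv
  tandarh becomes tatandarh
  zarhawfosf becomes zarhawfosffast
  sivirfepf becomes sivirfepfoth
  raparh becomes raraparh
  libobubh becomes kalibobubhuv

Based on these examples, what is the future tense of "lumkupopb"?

"lumkupopb" has second-to-last letter 'p'. The stems whose second-to-last letter is 'p' (fowibeph → fowibephoth, rapoph → rapophoth, sivirfepf → sivirfepfoth) add -oth.
So lumkupopb → lumkupopboth.

lumkupopboth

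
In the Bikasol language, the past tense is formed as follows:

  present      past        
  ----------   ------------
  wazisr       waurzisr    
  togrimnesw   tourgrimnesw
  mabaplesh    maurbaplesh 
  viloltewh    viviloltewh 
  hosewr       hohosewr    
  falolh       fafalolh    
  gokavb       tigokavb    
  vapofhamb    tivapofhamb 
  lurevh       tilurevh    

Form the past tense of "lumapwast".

"lumapwast" has second-to-last letter 's'. The stems whose second-to-last letter is 's' (wazisr → waurzisr, togrimnesw → tourgrimnesw, mabaplesh → maurbaplesh) insert -ur- after the first vowel.
The other patterns: stems whose second-to-last letter is 'l' or 'w' repeat the first consonant+vowel as a prefix; stems whose second-to-last letter is 'm' or 'v' add the prefix ti-.
So lumapwast → luurmapwast.

luurmapwast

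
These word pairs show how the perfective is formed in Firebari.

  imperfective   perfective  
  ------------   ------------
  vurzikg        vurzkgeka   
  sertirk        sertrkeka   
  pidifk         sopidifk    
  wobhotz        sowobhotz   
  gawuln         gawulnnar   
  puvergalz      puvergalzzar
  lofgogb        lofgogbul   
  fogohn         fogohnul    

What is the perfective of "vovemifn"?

sovovemifn

sertirk and pidifk both end in -k yet inflect differently (sertrkeka, sopidifk), so the final letter is not what conditions the rule; the second-to-last letter is.
"vovemifn" has second-to-last letter 'f'. The one such stem in the data (pidifk → sopidifk) adds the prefix so-, so the same rule applies.
So vovemifn → sovovemifn.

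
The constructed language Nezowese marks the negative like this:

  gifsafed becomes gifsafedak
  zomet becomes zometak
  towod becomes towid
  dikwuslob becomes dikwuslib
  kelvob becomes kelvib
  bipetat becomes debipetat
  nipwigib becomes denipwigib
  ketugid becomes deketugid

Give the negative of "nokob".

gifsafed and towod both end in -d yet inflect differently (gifsafedak, towid), so the final letter is not what conditions the rule; the last vowel is.
"nokob" has last vowel 'o'. The stems whose last vowel is 'o' (towod → towid, dikwuslob → dikwuslib, kelvob → kelvib) change the last vowel to 'i'.
The other patterns: stems whose last vowel is 'e' add -ak; stems whose last vowel is 'a' or 'i' add the prefix de-.
So nokob → nokib.

nokib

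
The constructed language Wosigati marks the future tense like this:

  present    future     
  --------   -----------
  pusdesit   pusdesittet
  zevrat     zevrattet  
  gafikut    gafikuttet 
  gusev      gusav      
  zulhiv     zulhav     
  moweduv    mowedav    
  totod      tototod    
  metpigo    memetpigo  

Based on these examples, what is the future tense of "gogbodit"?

pusdesit and zulhiv both have last vowel 'i' yet inflect differently (pusdesittet, zulhav), so the last vowel is not what conditions the rule; the final letter is.
"gogbodit" ends in -t. The stems ending in -t (pusdesit → pusdesittet, zevrat → zevrattet, gafikut → gafikuttet) double the final consonant and add -et.
The other patterns: stems ending in -v change the last vowel to 'a'; stems ending in -d or -o repeat the first consonant+vowel as a prefix.
So gogbodit → gogbodittet.

gogbodittet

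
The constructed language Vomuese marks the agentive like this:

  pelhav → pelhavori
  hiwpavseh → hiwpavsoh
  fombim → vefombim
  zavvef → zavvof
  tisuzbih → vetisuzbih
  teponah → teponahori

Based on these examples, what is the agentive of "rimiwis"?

teponah and tisuzbih both end in -h yet inflect differently (teponahori, vetisuzbih), so the final letter is not what conditions the rule; the last vowel is.
"rimiwis" has last vowel 'i'. The stems whose last vowel is 'i' (tisuzbih → vetisuzbih, fombim → vefombim) add the prefix ve-.
The other patterns: stems whose last vowel is 'a' add -ori; stems whose last vowel is 'e' change the last vowel to 'o'.
So rimiwis → verimiwis.

verimiwis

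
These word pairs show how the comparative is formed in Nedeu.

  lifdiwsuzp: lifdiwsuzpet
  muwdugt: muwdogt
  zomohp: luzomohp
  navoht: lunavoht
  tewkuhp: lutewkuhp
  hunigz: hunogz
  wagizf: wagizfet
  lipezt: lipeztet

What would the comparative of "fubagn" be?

tewkuhp and lifdiwsuzp both end in -p yet inflect differently (lutewkuhp, lifdiwsuzpet), so the final letter is not what conditions the rule; the second-to-last letter is.
"fubagn" has second-to-last letter 'g'. The stems whose second-to-last letter is 'g' (muwdugt → muwdogt, hunigz → hunogz) change the last vowel to 'o'.
The other patterns: stems whose second-to-last letter is 'h' add the prefix lu-; stems whose second-to-last letter is 'z' add -et.
So fubagn → fubogn.

fubogn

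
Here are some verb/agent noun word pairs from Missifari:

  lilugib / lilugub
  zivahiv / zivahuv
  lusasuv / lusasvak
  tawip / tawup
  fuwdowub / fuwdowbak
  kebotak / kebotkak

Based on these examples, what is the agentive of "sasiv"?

"sasiv" has last vowel 'i'. The stems whose last vowel is 'i' (lilugib → lilugub, tawip → tawup, zivahiv → zivahuv) change the last vowel to 'u'.
So sasiv → sasuv.

sasuv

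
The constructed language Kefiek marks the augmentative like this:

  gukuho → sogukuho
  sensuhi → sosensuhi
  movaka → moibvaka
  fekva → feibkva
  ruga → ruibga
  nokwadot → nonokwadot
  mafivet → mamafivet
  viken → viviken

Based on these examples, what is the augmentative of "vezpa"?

veibzpa

gukuho and nokwadot both have last vowel 'o' yet inflect differently (sogukuho, nonokwadot), so the last vowel is not what conditions the rule; the final letter is.
"vezpa" ends in -a. The stems ending in -a (movaka → moibvaka, fekva → feibkva, ruga → ruibga) insert -ib- after the first vowel.
So vezpa → veibzpa.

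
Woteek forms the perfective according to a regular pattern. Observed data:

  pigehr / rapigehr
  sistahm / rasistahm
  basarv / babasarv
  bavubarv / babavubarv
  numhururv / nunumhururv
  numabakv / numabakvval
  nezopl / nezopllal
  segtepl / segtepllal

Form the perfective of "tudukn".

tuduknnal

basarv and numabakv both end in -v yet inflect differently (babasarv, numabakvval), so the final letter is not what conditions the rule; the second-to-last letter is.
"tudukn" has second-to-last letter 'k'. The one such stem in the data (numabakv → numabakvval) doubles the final consonant and adds -al (as do nezopl, segtepl), so the same rule applies.
The other patterns: stems whose second-to-last letter is 'h' add the prefix ra-; stems whose second-to-last letter is 'r' repeat the first consonant+vowel as a prefix.
So tudukn → tuduknnal.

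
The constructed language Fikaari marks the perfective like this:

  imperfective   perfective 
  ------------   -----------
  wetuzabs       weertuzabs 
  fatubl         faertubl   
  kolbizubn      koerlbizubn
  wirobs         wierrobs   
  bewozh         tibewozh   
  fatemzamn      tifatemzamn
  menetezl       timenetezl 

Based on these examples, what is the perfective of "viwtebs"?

kolbizubn and fatemzamn both end in -n yet inflect differently (koerlbizubn, tifatemzamn), so the final letter is not what conditions the rule; the second-to-last letter is.
"viwtebs" has second-to-last letter 'b'. The stems whose second-to-last letter is 'b' (wetuzabs → weertuzabs, fatubl → faertubl, kolbizubn → koerlbizubn) insert -er- after the first vowel.
The other pattern: stems whose second-to-last letter is 'm' or 'z' add the prefix ti-.
So viwtebs → vierwtebs.

vierwtebs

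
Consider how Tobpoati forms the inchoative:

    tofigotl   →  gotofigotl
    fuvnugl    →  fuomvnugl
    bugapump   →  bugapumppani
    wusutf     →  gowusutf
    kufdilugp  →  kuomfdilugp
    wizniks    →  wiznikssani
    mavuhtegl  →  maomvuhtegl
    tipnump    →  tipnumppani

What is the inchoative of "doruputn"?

"doruputn" has second-to-last letter 't'. The stems whose second-to-last letter is 't' (wusutf → gowusutf, tofigotl → gotofigotl) add the prefix go-.
The other patterns: stems whose second-to-last letter is 'g' insert -om- after the first vowel; stems whose second-to-last letter is 'k' or 'm' double the final consonant and add -ani.
So doruputn → godoruputn.

godoruputn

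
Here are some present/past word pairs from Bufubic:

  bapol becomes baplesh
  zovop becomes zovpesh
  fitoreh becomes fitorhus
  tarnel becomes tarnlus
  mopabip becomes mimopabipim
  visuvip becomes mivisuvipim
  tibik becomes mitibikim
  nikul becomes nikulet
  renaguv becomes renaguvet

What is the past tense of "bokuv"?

bokuvet

bapol and tarnel both end in -l yet inflect differently (baplesh, tarnlus), so the final letter is not what conditions the rule; the last vowel is.
"bokuv" has last vowel 'u'. The stems whose last vowel is 'u' (nikul → nikulet, renaguv → renaguvet) add -et.
So bokuv → bokuvet.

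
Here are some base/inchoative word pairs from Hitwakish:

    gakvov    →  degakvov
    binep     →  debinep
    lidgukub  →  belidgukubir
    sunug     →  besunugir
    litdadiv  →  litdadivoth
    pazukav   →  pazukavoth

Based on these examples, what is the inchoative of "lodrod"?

"lodrod" has last vowel 'o'. The one such stem in the data (gakvov → degakvov) adds the prefix de-, so the same rule applies.
The other patterns: stems whose last vowel is 'u' add be- … -ir around the stem; stems whose last vowel is 'a' or 'i' add -oth.
So lodrod → delodrod.

delodrod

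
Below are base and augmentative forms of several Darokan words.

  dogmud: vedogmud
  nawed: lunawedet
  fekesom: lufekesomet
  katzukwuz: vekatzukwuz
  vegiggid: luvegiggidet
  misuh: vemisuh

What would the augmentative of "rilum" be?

dogmud and nawed both end in -d yet inflect differently (vedogmud, lunawedet), so the final letter is not what conditions the rule; the last vowel is.
"rilum" has last vowel 'u'. The stems whose last vowel is 'u' (misuh → vemisuh, katzukwuz → vekatzukwuz, dogmud → vedogmud) add the prefix ve-.
So rilum → verilum.

verilum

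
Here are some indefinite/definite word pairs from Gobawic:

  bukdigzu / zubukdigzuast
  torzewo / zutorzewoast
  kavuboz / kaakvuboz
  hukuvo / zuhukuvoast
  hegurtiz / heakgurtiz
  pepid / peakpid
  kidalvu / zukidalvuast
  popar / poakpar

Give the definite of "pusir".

puaksir

torzewo and kavuboz both have last vowel 'o' yet inflect differently (zutorzewoast, kaakvuboz), so the last vowel is not what conditions the rule; whether the stem ends in a vowel or a consonant is.
"pusir" ends in a consonant. The stems ending in a consonant (hegurtiz → heakgurtiz, pepid → peakpid, popar → poakpar) insert -ak- after the first vowel.
The other pattern: stems ending in a vowel add zu- … -ast around the stem.
So pusir → puaksir.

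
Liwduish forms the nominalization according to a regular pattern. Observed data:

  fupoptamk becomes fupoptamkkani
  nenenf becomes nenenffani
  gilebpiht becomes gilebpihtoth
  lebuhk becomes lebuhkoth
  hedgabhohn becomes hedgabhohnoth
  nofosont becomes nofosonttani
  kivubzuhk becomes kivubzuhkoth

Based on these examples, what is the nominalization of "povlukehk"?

povlukehkoth

kivubzuhk and fupoptamk both end in -k yet inflect differently (kivubzuhkoth, fupoptamkkani), so the final letter is not what conditions the rule; the second-to-last letter is.
"povlukehk" has second-to-last letter 'h'. The stems whose second-to-last letter is 'h' (hedgabhohn → hedgabhohnoth, kivubzuhk → kivubzuhkoth, gilebpiht → gilebpihtoth) add -oth.
So povlukehk → povlukehkoth.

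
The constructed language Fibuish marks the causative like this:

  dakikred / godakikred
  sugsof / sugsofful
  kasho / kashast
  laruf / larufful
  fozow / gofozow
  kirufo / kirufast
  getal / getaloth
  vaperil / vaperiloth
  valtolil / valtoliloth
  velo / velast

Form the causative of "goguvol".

goguvoloth

"goguvol" ends in -l. The stems ending in -l (vaperil → vaperiloth, valtolil → valtoliloth, getal → getaloth) add -oth.
The other patterns: stems ending in -o drop the final letter and add -ast; stems ending in -f double the final consonant and add -ul; stems ending in -d or -w add the prefix go-.
So goguvol → goguvoloth.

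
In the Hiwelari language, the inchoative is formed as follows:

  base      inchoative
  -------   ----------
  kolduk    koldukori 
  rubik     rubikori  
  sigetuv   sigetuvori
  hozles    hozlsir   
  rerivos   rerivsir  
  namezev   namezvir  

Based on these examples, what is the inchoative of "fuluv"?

sigetuv and namezev both end in -v yet inflect differently (sigetuvori, namezvir), so the final letter is not what conditions the rule; the last vowel is.
"fuluv" has last vowel 'u'. The stems whose last vowel is 'u' (kolduk → koldukori, sigetuv → sigetuvori) add -ori.
So fuluv → fuluvori.

fuluvori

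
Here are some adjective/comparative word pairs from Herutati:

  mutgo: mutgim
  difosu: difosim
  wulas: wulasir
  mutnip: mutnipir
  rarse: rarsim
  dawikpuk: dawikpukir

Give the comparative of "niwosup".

niwosupir

"niwosup" ends in a consonant. The stems ending in a consonant (mutnip → mutnipir, dawikpuk → dawikpukir, wulas → wulasir) add -ir.
So niwosup → niwosupir.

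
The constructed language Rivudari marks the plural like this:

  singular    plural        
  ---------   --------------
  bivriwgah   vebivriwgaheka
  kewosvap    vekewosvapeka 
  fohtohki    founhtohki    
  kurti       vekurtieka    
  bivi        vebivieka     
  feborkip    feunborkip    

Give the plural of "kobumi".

fohtohki and kurti both end in -i yet inflect differently (founhtohki, vekurtieka), so the final letter is not what conditions the rule; the first letter is.
"kobumi" begins with k-. The stems beginning with k- (kurti → vekurtieka, kewosvap → vekewosvapeka) add ve- … -eka around the stem.
The other pattern: stems beginning with f- insert -un- after the first vowel.
So kobumi → vekobumieka.

vekobumieka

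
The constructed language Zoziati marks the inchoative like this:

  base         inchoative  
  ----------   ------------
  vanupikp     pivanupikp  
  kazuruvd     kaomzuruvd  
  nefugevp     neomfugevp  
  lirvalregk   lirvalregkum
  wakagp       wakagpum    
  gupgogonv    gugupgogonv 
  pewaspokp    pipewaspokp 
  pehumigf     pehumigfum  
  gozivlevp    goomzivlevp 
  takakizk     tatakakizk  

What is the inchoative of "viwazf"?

viviwazf

nefugevp and wakagp both end in -p yet inflect differently (neomfugevp, wakagpum), so the final letter is not what conditions the rule; the second-to-last letter is.
"viwazf" has second-to-last letter 'z'. The one such stem in the data (takakizk → tatakakizk) repeats the first consonant+vowel as a prefix (as does gupgogonv), so the same rule applies.
So viwazf → viviwazf.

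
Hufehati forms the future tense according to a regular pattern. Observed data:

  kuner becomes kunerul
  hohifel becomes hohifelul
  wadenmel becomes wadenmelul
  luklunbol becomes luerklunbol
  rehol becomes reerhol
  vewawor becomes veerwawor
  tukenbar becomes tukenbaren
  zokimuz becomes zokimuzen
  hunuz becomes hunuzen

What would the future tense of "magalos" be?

maergalos

"magalos" has last vowel 'o'. The stems whose last vowel is 'o' (luklunbol → luerklunbol, rehol → reerhol, vewawor → veerwawor) insert -er- after the first vowel.
So magalos → maergalos.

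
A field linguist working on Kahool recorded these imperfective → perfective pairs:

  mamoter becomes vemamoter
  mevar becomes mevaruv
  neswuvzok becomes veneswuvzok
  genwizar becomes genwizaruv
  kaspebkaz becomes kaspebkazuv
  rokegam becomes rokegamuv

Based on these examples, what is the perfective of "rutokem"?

verutokem

mevar and mamoter both end in -r yet inflect differently (mevaruv, vemamoter), so the final letter is not what conditions the rule; the last vowel is.
"rutokem" has last vowel 'e'. The one such stem in the data (mamoter → vemamoter) adds the prefix ve-, so the same rule applies.
The other pattern: stems whose last vowel is 'a' add -uv.
So rutokem → verutokem.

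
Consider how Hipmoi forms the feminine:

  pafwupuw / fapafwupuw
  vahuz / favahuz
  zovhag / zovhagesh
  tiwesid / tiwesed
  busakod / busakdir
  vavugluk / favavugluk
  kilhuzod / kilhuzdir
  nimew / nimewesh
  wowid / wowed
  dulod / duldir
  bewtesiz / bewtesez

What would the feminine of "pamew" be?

pamewesh

"pamew" has last vowel 'e'. The one such stem in the data (nimew → nimewesh) adds -esh, so the same rule applies.
The other patterns: stems whose last vowel is 'o' delete the last vowel and add -ir; stems whose last vowel is 'u' add the prefix fa-; stems whose last vowel is 'i' change the last vowel to 'e'.
So pamew → pamewesh.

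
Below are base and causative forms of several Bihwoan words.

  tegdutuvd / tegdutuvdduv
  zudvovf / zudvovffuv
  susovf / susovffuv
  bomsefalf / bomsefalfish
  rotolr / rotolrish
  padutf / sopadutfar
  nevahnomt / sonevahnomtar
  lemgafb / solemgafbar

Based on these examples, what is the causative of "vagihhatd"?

sovagihhatdar

zudvovf and bomsefalf both end in -f yet inflect differently (zudvovffuv, bomsefalfish), so the final letter is not what conditions the rule; the second-to-last letter is.
"vagihhatd" has second-to-last letter 't'. The one such stem in the data (padutf → sopadutfar) adds so- … -ar around the stem, so the same rule applies.
The other patterns: stems whose second-to-last letter is 'v' double the final consonant and add -uv; stems whose second-to-last letter is 'l' add -ish.
So vagihhatd → sovagihhatdar.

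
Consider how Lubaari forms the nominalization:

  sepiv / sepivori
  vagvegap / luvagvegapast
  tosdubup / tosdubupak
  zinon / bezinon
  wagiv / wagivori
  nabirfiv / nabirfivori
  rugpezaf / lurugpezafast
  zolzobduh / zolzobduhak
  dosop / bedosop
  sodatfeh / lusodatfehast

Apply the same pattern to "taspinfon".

betaspinfon

tosdubup and dosop both end in -p yet inflect differently (tosdubupak, bedosop), so the final letter is not what conditions the rule; the last vowel is.
"taspinfon" has last vowel 'o'. The stems whose last vowel is 'o' (zinon → bezinon, dosop → bedosop) add the prefix be-.
So taspinfon → betaspinfon.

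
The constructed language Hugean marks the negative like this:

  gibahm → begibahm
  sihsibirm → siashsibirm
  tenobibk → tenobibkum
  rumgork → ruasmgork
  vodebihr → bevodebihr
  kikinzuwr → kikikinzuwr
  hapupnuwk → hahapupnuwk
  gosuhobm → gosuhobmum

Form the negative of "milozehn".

bemilozehn

kikinzuwr and vodebihr both end in -r yet inflect differently (kikikinzuwr, bevodebihr), so the final letter is not what conditions the rule; the second-to-last letter is.
"milozehn" has second-to-last letter 'h'. The stems whose second-to-last letter is 'h' (vodebihr → bevodebihr, gibahm → begibahm) add the prefix be-.
So milozehn → bemilozehn.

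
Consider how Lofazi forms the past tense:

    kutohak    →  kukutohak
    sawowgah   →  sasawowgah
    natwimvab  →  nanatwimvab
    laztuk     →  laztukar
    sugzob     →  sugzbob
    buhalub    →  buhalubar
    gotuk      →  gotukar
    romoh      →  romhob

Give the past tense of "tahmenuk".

sugzob and natwimvab both end in -b yet inflect differently (sugzbob, nanatwimvab), so the final letter is not what conditions the rule; the last vowel is.
"tahmenuk" has last vowel 'u'. The stems whose last vowel is 'u' (laztuk → laztukar, buhalub → buhalubar, gotuk → gotukar) add -ar.
The other patterns: stems whose last vowel is 'o' delete the last vowel and add -ob; stems whose last vowel is 'a' repeat the first consonant+vowel as a prefix.
So tahmenuk → tahmenukar.

tahmenukar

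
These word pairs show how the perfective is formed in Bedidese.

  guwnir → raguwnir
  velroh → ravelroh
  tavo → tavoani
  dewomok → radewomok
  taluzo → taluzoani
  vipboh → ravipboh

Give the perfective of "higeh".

rahigeh

"higeh" ends in a consonant. The stems ending in a consonant (vipboh → ravipboh, velroh → ravelroh, dewomok → radewomok) add the prefix ra-.
The other pattern: stems ending in a vowel add -ani.
So higeh → rahigeh.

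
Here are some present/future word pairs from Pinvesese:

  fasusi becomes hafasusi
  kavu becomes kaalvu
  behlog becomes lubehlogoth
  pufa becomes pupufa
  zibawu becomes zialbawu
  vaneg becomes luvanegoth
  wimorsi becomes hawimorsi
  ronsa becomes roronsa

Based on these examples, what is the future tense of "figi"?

behlog and kavu both have 2 vowels yet inflect differently (lubehlogoth, kaalvu), so the number of vowels is not what conditions the rule; the final letter is.
"figi" ends in -i. The stems ending in -i (wimorsi → hawimorsi, fasusi → hafasusi) add the prefix ha-.
So figi → hafigi.

hafigi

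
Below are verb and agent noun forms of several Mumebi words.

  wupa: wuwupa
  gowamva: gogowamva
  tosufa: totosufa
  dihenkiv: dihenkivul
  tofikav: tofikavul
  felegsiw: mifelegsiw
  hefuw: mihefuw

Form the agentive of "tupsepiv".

wupa and tofikav both have last vowel 'a' yet inflect differently (wuwupa, tofikavul), so the last vowel is not what conditions the rule; the final letter is.
"tupsepiv" ends in -v. The stems ending in -v (dihenkiv → dihenkivul, tofikav → tofikavul) add -ul.
The other patterns: stems ending in -a repeat the first consonant+vowel as a prefix; stems ending in -w add the prefix mi-.
So tupsepiv → tupsepivul.

tupsepivul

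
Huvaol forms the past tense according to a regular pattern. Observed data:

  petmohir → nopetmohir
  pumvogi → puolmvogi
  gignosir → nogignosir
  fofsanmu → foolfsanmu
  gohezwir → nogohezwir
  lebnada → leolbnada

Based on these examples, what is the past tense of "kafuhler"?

nokafuhler

"kafuhler" ends in a consonant. The stems ending in a consonant (gohezwir → nogohezwir, gignosir → nogignosir, petmohir → nopetmohir) add the prefix no-.
The other pattern: stems ending in a vowel insert -ol- after the first vowel.
So kafuhler → nokafuhler.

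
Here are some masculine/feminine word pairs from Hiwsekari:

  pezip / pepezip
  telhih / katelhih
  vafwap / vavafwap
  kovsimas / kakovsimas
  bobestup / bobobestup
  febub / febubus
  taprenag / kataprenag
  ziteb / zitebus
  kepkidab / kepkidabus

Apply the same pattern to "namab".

"namab" ends in -b. The stems ending in -b (ziteb → zitebus, febub → febubus, kepkidab → kepkidabus) add -us.
So namab → namabus.

namabus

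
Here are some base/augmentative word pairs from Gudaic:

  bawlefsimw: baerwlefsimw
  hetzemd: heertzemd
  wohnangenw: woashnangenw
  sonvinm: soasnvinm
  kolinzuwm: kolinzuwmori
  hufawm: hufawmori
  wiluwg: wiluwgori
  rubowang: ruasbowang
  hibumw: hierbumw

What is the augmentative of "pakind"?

paaskind

"pakind" has second-to-last letter 'n'. The stems whose second-to-last letter is 'n' (rubowang → ruasbowang, sonvinm → soasnvinm, wohnangenw → woashnangenw) insert -as- after the first vowel.
So pakind → paaskind.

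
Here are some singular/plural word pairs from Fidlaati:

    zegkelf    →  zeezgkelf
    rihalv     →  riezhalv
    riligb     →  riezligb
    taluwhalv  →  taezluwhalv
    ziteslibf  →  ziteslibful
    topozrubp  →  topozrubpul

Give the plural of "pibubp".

ziteslibf and zegkelf both end in -f yet inflect differently (ziteslibful, zeezgkelf), so the final letter is not what conditions the rule; the second-to-last letter is.
"pibubp" has second-to-last letter 'b'. The stems whose second-to-last letter is 'b' (ziteslibf → ziteslibful, topozrubp → topozrubpul) add -ul.
The other pattern: stems whose second-to-last letter is 'g' or 'l' insert -ez- after the first vowel.
So pibubp → pibubpul.

pibubpul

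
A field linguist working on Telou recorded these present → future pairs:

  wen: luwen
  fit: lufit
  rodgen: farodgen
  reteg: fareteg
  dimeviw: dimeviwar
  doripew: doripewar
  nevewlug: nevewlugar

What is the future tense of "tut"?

lutut

wen and rodgen both end in -n yet inflect differently (luwen, farodgen), so the final letter is not what conditions the rule; the number of vowels is.
"tut" has 1 vowel. The stems with 1 vowel (wen → luwen, fit → lufit) add the prefix lu-.
So tut → lutut.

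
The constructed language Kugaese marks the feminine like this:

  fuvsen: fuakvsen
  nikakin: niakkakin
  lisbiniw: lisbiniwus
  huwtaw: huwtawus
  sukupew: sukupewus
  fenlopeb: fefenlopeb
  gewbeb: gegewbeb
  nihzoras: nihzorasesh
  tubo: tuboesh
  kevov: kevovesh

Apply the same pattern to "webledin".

weakbledin

nikakin and lisbiniw both have last vowel 'i' yet inflect differently (niakkakin, lisbiniwus), so the last vowel is not what conditions the rule; the final letter is.
"webledin" ends in -n. The stems ending in -n (fuvsen → fuakvsen, nikakin → niakkakin) insert -ak- after the first vowel.
The other patterns: stems ending in -w add -us; stems ending in -b repeat the first consonant+vowel as a prefix; stems ending in -o, -s or -v add -esh.
So webledin → weakbledin.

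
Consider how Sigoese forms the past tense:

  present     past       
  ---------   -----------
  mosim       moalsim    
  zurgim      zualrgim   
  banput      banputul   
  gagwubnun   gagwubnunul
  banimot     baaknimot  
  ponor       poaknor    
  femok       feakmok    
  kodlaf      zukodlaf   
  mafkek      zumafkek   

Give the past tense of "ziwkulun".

banput and banimot both end in -t yet inflect differently (banputul, baaknimot), so the final letter is not what conditions the rule; the last vowel is.
"ziwkulun" has last vowel 'u'. The stems whose last vowel is 'u' (banput → banputul, gagwubnun → gagwubnunul) add -ul.
The other patterns: stems whose last vowel is 'i' insert -al- after the first vowel; stems whose last vowel is 'o' insert -ak- after the first vowel; stems whose last vowel is 'a' or 'e' add the prefix zu-.
So ziwkulun → ziwkulunul.

ziwkulunul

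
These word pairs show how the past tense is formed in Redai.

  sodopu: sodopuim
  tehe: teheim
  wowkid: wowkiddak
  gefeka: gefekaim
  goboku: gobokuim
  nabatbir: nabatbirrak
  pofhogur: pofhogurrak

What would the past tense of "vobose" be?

voboseim

sodopu and pofhogur both have last vowel 'u' yet inflect differently (sodopuim, pofhogurrak), so the last vowel is not what conditions the rule; whether the stem ends in a vowel or a consonant is.
"vobose" ends in a vowel. The stems ending in a vowel (tehe → teheim, sodopu → sodopuim, gefeka → gefekaim) add -im.
The other pattern: stems ending in a consonant double the final consonant and add -ak.
So vobose → voboseim.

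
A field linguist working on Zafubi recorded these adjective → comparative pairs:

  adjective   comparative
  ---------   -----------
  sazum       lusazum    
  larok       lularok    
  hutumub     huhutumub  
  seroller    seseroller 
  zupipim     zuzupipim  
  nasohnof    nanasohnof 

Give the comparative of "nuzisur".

nunuzisur

"nuzisur" has 3 vowels. The stems with 3 vowels (hutumub → huhutumub, seroller → seseroller, zupipim → zuzupipim) repeat the first consonant+vowel as a prefix.
So nuzisur → nunuzisur.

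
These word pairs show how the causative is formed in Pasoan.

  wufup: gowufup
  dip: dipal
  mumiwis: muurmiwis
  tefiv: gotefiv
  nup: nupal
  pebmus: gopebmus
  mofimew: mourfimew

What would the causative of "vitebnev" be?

dip and wufup both end in -p yet inflect differently (dipal, gowufup), so the final letter is not what conditions the rule; the number of vowels is.
"vitebnev" has 3 vowels. The stems with 3 vowels (mumiwis → muurmiwis, mofimew → mourfimew) insert -ur- after the first vowel.
The other patterns: stems with 1 vowel add -al; stems with 2 vowels add the prefix go-.
So vitebnev → viurtebnev.

viurtebnev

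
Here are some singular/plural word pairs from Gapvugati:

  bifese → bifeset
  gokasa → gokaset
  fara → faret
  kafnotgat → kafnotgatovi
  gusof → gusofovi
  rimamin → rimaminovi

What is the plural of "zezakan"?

gokasa and kafnotgat both have last vowel 'a' yet inflect differently (gokaset, kafnotgatovi), so the last vowel is not what conditions the rule; whether the stem ends in a vowel or a consonant is.
"zezakan" ends in a consonant. The stems ending in a consonant (kafnotgat → kafnotgatovi, gusof → gusofovi, rimamin → rimaminovi) add -ovi.
The other pattern: stems ending in a vowel drop the final letter and add -et.
So zezakan → zezakanovi.

zezakanovi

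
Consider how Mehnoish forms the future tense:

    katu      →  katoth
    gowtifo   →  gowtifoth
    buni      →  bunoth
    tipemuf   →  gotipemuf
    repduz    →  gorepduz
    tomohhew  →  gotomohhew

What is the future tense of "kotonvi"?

"kotonvi" ends in a vowel. The stems ending in a vowel (katu → katoth, gowtifo → gowtifoth, buni → bunoth) drop the final letter and add -oth.
So kotonvi → kotonvoth.

kotonvoth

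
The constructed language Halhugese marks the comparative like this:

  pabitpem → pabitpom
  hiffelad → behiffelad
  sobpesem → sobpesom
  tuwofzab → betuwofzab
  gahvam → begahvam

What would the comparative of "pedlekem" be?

"pedlekem" has last vowel 'e'. The stems whose last vowel is 'e' (pabitpem → pabitpom, sobpesem → sobpesom) change the last vowel to 'o'.
The other pattern: stems whose last vowel is 'a' add the prefix be-.
So pedlekem → pedlekom.

pedlekom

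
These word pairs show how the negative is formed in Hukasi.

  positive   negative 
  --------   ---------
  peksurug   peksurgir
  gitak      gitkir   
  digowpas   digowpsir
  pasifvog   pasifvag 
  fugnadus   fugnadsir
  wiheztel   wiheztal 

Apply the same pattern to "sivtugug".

peksurug and pasifvog both end in -g yet inflect differently (peksurgir, pasifvag), so the final letter is not what conditions the rule; the last vowel is.
"sivtugug" has last vowel 'u'. The stems whose last vowel is 'u' (peksurug → peksurgir, fugnadus → fugnadsir) delete the last vowel and add -ir.
The other pattern: stems whose last vowel is 'e' or 'o' change the last vowel to 'a'.
So sivtugug → sivtuggir.

sivtuggir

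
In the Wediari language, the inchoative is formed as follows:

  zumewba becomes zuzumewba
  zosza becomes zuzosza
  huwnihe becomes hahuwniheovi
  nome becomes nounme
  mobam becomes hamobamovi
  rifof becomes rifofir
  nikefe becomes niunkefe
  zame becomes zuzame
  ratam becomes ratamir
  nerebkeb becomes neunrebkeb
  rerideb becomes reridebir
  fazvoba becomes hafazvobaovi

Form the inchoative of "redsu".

redsuir

nerebkeb and rerideb both end in -b yet inflect differently (neunrebkeb, reridebir), so the final letter is not what conditions the rule; the first letter is.
"redsu" begins with r-. The stems beginning with r- (ratam → ratamir, rifof → rifofir, rerideb → reridebir) add -ir.
So redsu → redsuir.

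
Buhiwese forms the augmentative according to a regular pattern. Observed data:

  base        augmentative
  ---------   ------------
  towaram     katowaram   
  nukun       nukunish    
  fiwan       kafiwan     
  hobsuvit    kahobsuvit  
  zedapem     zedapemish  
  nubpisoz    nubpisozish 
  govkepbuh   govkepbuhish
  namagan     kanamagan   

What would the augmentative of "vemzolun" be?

fiwan and nukun both end in -n yet inflect differently (kafiwan, nukunish), so the final letter is not what conditions the rule; the last vowel is.
"vemzolun" has last vowel 'u'. The stems whose last vowel is 'u' (nukun → nukunish, govkepbuh → govkepbuhish) add -ish.
So vemzolun → vemzolunish.

vemzolunish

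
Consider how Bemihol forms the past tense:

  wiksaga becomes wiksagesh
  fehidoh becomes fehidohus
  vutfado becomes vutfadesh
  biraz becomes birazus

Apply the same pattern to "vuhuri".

vuhuresh

biraz and wiksaga both have last vowel 'a' yet inflect differently (birazus, wiksagesh), so the last vowel is not what conditions the rule; whether the stem ends in a vowel or a consonant is.
"vuhuri" ends in a vowel. The stems ending in a vowel (wiksaga → wiksagesh, vutfado → vutfadesh) drop the final letter and add -esh.
The other pattern: stems ending in a consonant add -us.
So vuhuri → vuhuresh.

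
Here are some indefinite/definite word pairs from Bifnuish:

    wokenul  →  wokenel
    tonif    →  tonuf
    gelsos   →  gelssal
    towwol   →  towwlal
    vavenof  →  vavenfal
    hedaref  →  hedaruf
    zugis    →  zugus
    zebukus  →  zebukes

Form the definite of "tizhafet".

zebukus and gelsos both end in -s yet inflect differently (zebukes, gelssal), so the final letter is not what conditions the rule; the last vowel is.
"tizhafet" has last vowel 'e'. The one such stem in the data (hedaref → hedaruf) changes the last vowel to 'u' (as do zugis, tonif), so the same rule applies.
So tizhafet → tizhafut.

tizhafut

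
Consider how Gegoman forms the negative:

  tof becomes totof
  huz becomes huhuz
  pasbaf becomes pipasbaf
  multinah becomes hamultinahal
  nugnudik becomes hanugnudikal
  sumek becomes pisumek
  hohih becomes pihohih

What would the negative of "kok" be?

tof and pasbaf both end in -f yet inflect differently (totof, pipasbaf), so the final letter is not what conditions the rule; the number of vowels is.
"kok" has 1 vowel. The stems with 1 vowel (tof → totof, huz → huhuz) repeat the first consonant+vowel as a prefix.
The other patterns: stems with 2 vowels add the prefix pi-; stems with 3 vowels add ha- … -al around the stem.
So kok → kokok.

kokok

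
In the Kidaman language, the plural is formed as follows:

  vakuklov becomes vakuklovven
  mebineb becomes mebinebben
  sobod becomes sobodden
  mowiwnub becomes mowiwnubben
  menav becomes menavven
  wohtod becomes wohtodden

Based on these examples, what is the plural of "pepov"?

pepovven

Every pair shown (vakuklov → vakuklovven, mebineb → mebinebben, sobod → sobodden, …) follows the same rule: double the final consonant and add -en.
So pepov → pepovven.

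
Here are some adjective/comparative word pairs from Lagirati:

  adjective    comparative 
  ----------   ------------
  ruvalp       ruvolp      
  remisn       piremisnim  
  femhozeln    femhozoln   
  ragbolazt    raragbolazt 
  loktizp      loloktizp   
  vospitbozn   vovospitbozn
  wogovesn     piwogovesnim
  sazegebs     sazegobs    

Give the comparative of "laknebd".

wogovesn and vospitbozn both end in -n yet inflect differently (piwogovesnim, vovospitbozn), so the final letter is not what conditions the rule; the second-to-last letter is.
"laknebd" has second-to-last letter 'b'. The one such stem in the data (sazegebs → sazegobs) changes the last vowel to 'o' (as do femhozeln, ruvalp), so the same rule applies.
So laknebd → laknobd.

laknobd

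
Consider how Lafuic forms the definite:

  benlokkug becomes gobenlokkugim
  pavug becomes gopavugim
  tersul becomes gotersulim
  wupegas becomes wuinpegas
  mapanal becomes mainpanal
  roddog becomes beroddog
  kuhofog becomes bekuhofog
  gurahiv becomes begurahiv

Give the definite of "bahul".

gobahulim

tersul and mapanal both end in -l yet inflect differently (gotersulim, mainpanal), so the final letter is not what conditions the rule; the last vowel is.
"bahul" has last vowel 'u'. The stems whose last vowel is 'u' (benlokkug → gobenlokkugim, pavug → gopavugim, tersul → gotersulim) add go- … -im around the stem.
So bahul → gobahulim.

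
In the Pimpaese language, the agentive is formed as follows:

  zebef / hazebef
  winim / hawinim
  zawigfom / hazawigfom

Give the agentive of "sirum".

hasirum

Every pair shown (zebef → hazebef, winim → hawinim, zawigfom → hazawigfom) follows the same rule: add the prefix ha-.
So sirum → hasirum.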